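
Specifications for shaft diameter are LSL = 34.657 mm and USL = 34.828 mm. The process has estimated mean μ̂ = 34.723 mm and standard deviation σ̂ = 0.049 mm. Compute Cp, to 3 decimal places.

0.582

Cp = (USL − LSL) / (6σ̂) = (34.828 − 34.657) / (6 × 0.049) = 0.1710 / 0.2940 = 0.5816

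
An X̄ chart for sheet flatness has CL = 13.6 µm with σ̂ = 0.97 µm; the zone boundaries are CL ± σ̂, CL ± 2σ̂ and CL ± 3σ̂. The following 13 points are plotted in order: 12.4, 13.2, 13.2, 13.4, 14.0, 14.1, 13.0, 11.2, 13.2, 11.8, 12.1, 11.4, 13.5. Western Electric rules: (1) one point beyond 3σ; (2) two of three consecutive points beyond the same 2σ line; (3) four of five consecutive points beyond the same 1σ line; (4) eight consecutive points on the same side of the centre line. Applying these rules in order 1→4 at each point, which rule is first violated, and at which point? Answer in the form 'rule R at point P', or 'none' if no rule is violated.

Zone of each point (C = within 1σ̂, B = 1σ̂–2σ̂, A = 2σ̂–3σ̂, * = beyond 3σ̂; sign = side of CL): 1:-B, 2:-C, 3:-C, 4:-C, 5:+C, 6:+C, 7:-C, 8:-A, 9:-C, 10:-B, 11:-B, 12:-A, 13:-C
Rule 3 (four of five consecutive points beyond the same 1σ limit) is satisfied at point 12.

rule 3 at point 12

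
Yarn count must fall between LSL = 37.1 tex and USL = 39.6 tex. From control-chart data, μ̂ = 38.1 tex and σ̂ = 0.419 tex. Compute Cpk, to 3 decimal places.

Cpu = (USL − μ̂) / (3σ̂) = (39.6 − 38.1) / (3 × 0.419) = 1.1933; Cpl = (μ̂ − LSL) / (3σ̂) = (38.1 − 37.1) / (3 × 0.419) = 0.7955; Cpk = min(Cpu, Cpl) = 0.7955

0.796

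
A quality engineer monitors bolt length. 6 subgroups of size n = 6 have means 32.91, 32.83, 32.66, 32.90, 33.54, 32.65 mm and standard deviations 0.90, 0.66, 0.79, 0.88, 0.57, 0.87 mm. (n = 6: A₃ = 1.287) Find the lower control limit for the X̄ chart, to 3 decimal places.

31.913

X̄̄ = (32.91 + 32.83 + 32.66 + 32.90 + 33.54 + 32.65) / 6 = 32.9150
s̄ = (0.90 + 0.66 + 0.79 + 0.88 + 0.57 + 0.87) / 6 = 0.7783
LCL = X̄̄ − A₃·s̄ = 32.9150 − 1.287 × 0.7783 = 31.9133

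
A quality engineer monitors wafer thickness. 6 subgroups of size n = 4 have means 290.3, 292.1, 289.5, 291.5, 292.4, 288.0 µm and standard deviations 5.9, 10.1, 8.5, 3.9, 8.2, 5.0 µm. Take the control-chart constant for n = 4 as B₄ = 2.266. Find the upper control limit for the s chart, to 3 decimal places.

s̄ = (5.9 + 10.1 + 8.5 + 3.9 + 8.2 + 5.0) / 6 = 6.9333
UCL_s = B₄·s̄ = 2.266 × 6.9333 = 15.7109

15.711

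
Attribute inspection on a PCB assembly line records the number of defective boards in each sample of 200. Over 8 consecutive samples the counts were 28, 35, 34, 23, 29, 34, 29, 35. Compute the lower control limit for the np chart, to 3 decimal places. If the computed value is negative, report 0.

15.546

p̄ = Σdᵢ / (k·n) = 247 / (8 × 200) = 0.15438
LCL = np̄ − 3·√(np̄(1−p̄)) = 30.8750 − 3 × 5.1097 = 15.5460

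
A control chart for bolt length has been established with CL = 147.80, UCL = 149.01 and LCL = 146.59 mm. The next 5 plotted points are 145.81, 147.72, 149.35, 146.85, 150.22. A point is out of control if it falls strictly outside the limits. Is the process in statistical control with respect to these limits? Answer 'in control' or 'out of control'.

out of control

Compare each point to [146.59, 149.01]: sample 1 = 145.81 < LCL; sample 3 = 149.35 > UCL; sample 5 = 150.22 > UCL.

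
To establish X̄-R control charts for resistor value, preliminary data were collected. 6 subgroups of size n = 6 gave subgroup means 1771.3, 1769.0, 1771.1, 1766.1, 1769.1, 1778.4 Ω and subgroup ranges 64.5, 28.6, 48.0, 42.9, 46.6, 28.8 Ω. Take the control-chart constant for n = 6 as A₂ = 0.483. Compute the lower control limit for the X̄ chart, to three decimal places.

X̄̄ = (1771.3 + 1769.0 + 1771.1 + 1766.1 + 1769.1 + 1778.4) / 6 = 10625.0000 / 6 = 1770.8333
R̄ = (64.5 + 28.6 + 48.0 + 42.9 + 46.6 + 28.8) / 6 = 259.4000 / 6 = 43.2333
LCL = X̄̄ − A₂·R̄ = 1770.8333 − 0.483 × 43.2333 = 1749.9516

1749.952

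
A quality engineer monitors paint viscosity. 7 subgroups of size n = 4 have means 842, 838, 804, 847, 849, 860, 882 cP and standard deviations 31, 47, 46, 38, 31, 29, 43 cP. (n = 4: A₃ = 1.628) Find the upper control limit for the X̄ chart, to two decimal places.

907.63

X̄̄ = (842 + 838 + 804 + 847 + 849 + 860 + 882) / 7 = 846.0000
s̄ = (31 + 47 + 46 + 38 + 31 + 29 + 43) / 7 = 37.8571
UCL = X̄̄ + A₃·s̄ = 846.0000 + 1.628 × 37.8571 = 907.6314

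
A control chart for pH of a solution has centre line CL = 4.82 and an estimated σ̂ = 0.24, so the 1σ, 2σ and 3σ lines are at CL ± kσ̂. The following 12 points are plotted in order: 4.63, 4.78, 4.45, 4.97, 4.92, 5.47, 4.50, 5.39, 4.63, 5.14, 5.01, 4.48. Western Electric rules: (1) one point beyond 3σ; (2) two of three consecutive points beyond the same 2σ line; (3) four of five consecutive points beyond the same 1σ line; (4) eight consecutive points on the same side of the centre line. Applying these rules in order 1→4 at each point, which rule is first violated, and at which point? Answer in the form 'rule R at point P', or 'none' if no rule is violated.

rule 2 at point 8

Zone of each point (C = within 1σ̂, B = 1σ̂–2σ̂, A = 2σ̂–3σ̂, * = beyond 3σ̂; sign = side of CL): 1:-C, 2:-C, 3:-B, 4:+C, 5:+C, 6:+A, 7:-B, 8:+A, 9:-C, 10:+B, 11:+C, 12:-B
Rule 2 (two of three consecutive points beyond the same 2σ limit) is satisfied at point 8.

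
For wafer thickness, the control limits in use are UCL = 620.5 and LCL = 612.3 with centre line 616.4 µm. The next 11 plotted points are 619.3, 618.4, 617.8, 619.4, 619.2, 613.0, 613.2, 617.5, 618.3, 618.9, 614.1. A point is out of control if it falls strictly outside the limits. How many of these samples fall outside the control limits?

All 11 points lie within [612.3, 620.5].

0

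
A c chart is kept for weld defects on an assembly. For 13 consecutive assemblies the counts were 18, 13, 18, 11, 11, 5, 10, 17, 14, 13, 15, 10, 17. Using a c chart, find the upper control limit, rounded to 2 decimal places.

24.14

c̄ = (18 + 13 + 18 + 11 + 11 + 5 + 10 + 17 + 14 + 13 + 15 + 10 + 17) / 13 = 172 / 13 = 13.2308
UCL = c̄ + 3√c̄ = 13.2308 + 3 × √13.2308 = 13.2308 + 3 × 3.6374 = 24.1430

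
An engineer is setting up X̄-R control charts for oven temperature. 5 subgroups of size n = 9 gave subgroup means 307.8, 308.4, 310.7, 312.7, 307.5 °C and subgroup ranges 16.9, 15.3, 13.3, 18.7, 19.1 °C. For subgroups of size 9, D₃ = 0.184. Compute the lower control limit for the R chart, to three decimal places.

3.065

R̄ = (16.9 + 15.3 + 13.3 + 18.7 + 19.1) / 5 = 83.3000 / 5 = 16.6600
LCL_R = D₃·R̄ = 0.184 × 16.6600 = 3.0654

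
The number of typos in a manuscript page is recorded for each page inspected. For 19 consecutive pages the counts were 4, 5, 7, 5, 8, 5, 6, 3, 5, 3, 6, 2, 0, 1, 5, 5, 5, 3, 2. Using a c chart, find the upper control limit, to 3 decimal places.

c̄ = (4 + 5 + 7 + 5 + 8 + 5 + 6 + 3 + 5 + 3 + 6 + 2 + 0 + 1 + 5 + 5 + 5 + 3 + 2) / 19 = 80 / 19 = 4.2105
UCL = c̄ + 3√c̄ = 4.2105 + 3 × √4.2105 = 4.2105 + 3 × 2.0520 = 10.3664

10.366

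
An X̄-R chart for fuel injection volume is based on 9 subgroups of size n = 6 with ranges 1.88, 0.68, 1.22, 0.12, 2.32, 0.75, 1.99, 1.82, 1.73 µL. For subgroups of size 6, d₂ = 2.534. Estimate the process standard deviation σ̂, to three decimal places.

R̄ = (1.88 + 0.68 + 1.22 + 0.12 + 2.32 + 0.75 + 1.99 + 1.82 + 1.73) / 9 = 1.3900
σ̂ = R̄ / d₂ = 1.3900 / 2.534 = 0.5485

0.549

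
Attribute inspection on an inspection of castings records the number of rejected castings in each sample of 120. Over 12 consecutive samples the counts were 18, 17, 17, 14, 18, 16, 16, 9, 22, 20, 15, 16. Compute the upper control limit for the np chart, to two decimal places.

27.82

p̄ = Σdᵢ / (k·n) = 198 / (12 × 120) = 0.13750
UCL = np̄ + 3·√(np̄(1−p̄)) = 16.5000 + 3 × √(16.5000×0.86250) = 16.5000 + 3 × 3.7724 = 27.8173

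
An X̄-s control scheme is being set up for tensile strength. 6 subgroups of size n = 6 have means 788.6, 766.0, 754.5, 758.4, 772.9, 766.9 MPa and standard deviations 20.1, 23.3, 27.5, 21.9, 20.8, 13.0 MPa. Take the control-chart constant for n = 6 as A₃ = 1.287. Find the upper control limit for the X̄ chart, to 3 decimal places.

795.039

X̄̄ = (788.6 + 766.0 + 754.5 + 758.4 + 772.9 + 766.9) / 6 = 767.8833
s̄ = (20.1 + 23.3 + 27.5 + 21.9 + 20.8 + 13.0) / 6 = 21.1000
UCL = X̄̄ + A₃·s̄ = 767.8833 + 1.287 × 21.1000 = 795.0390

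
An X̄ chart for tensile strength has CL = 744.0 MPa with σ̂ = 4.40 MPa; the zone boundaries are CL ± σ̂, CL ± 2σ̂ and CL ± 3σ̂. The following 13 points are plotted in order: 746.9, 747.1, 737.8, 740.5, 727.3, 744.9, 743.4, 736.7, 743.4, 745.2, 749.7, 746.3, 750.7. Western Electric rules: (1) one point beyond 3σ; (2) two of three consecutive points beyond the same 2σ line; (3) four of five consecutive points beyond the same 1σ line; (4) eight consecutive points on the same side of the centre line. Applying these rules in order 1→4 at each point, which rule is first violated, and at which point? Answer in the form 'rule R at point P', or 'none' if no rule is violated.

Zone of each point (C = within 1σ̂, B = 1σ̂–2σ̂, A = 2σ̂–3σ̂, * = beyond 3σ̂; sign = side of CL): 1:+C, 2:+C, 3:-B, 4:-C, 5:-*, 6:+C, 7:-C, 8:-B, 9:-C, 10:+C, 11:+B, 12:+C, 13:+B
Rule 1 (one point beyond the 3σ limits) is satisfied at point 5.

rule 1 at point 5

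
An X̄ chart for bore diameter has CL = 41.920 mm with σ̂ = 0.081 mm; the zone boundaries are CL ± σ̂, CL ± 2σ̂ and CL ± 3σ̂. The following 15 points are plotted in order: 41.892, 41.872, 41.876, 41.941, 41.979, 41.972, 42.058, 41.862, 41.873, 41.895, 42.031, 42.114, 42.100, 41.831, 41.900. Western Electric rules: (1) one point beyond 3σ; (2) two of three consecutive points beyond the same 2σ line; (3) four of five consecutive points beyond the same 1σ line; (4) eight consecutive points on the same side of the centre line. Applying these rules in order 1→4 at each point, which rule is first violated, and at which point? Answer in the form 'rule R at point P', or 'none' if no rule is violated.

Zone of each point (C = within 1σ̂, B = 1σ̂–2σ̂, A = 2σ̂–3σ̂, * = beyond 3σ̂; sign = side of CL): 1:-C, 2:-C, 3:-C, 4:+C, 5:+C, 6:+C, 7:+B, 8:-C, 9:-C, 10:-C, 11:+B, 12:+A, 13:+A, 14:-B, 15:-C
Rule 2 (two of three consecutive points beyond the same 2σ limit) is satisfied at point 13.

rule 2 at point 13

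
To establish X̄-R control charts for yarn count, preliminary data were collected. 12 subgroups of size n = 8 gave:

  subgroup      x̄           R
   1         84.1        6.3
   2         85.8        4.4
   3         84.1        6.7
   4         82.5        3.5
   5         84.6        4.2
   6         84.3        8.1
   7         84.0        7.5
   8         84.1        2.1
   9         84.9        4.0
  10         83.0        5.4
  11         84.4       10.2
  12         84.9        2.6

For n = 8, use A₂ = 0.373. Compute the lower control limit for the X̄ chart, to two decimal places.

X̄̄ = (84.1 + 85.8 + 84.1 + 82.5 + 84.6 + 84.3 + 84.0 + 84.1 + 84.9 + 83.0 + 84.4 + 84.9) / 12 = 1010.7000 / 12 = 84.2250
R̄ = (6.3 + 4.4 + 6.7 + 3.5 + 4.2 + 8.1 + 7.5 + 2.1 + 4.0 + 5.4 + 10.2 + 2.6) / 12 = 65.0000 / 12 = 5.4167
LCL = X̄̄ − A₂·R̄ = 84.2250 − 0.373 × 5.4167 = 82.2046

82.20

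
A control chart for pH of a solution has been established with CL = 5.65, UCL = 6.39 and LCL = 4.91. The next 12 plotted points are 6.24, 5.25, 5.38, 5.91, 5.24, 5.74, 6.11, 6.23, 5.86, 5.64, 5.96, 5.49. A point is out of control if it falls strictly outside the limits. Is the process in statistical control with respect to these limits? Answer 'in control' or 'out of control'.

in control

All 12 points lie within [4.91, 6.39].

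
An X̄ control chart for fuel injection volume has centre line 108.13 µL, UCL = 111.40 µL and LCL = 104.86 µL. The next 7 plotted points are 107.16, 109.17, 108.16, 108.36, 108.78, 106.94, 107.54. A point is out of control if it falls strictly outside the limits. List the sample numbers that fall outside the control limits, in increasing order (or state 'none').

none

All 7 points lie within [104.86, 111.40].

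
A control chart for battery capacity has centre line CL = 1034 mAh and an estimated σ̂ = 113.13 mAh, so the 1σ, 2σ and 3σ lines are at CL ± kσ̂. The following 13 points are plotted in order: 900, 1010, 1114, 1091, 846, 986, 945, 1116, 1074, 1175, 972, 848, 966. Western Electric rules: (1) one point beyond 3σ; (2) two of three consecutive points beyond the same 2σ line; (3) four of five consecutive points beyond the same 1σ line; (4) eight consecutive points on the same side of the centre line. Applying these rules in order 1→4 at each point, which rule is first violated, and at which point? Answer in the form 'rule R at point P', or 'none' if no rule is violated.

Zone of each point (C = within 1σ̂, B = 1σ̂–2σ̂, A = 2σ̂–3σ̂, * = beyond 3σ̂; sign = side of CL): 1:-B, 2:-C, 3:+C, 4:+C, 5:-B, 6:-C, 7:-C, 8:+C, 9:+C, 10:+B, 11:-C, 12:-B, 13:-C
No rule fires across all 13 points.

none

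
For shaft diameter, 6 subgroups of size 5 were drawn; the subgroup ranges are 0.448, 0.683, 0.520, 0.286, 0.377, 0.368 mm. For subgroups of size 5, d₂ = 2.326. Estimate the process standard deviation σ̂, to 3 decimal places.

R̄ = (0.448 + 0.683 + 0.520 + 0.286 + 0.377 + 0.368) / 6 = 0.4470
σ̂ = R̄ / d₂ = 0.4470 / 2.326 = 0.1922

0.192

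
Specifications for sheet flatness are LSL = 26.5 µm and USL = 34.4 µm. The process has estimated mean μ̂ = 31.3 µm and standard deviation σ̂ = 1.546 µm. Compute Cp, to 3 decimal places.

0.852

Cp = (USL − LSL) / (6σ̂) = (34.4 − 26.5) / (6 × 1.546) = 7.9000 / 9.2760 = 0.8517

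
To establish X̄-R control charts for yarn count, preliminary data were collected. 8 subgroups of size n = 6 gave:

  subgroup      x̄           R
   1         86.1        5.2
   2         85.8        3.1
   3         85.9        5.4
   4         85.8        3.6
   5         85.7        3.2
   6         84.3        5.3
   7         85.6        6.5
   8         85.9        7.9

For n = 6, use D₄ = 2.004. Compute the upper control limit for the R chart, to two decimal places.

R̄ = (5.2 + 3.1 + 5.4 + 3.6 + 3.2 + 5.3 + 6.5 + 7.9) / 8 = 40.2000 / 8 = 5.0250
UCL_R = D₄·R̄ = 2.004 × 5.0250 = 10.0701

10.07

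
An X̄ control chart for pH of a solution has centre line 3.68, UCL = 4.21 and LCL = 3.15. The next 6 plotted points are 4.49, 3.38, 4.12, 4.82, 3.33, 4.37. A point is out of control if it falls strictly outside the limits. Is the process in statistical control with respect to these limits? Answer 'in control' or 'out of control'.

Compare each point to [3.15, 4.21]: sample 1 = 4.49 > UCL; sample 4 = 4.82 > UCL; sample 6 = 4.37 > UCL.

out of control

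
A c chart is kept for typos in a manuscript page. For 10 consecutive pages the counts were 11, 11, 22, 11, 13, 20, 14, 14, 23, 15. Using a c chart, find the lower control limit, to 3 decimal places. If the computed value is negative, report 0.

c̄ = (11 + 11 + 22 + 11 + 13 + 20 + 14 + 14 + 23 + 15) / 10 = 154 / 10 = 15.4000
LCL = c̄ − 3√c̄ = 15.4000 − 3 × 3.9243 = 3.6271

3.627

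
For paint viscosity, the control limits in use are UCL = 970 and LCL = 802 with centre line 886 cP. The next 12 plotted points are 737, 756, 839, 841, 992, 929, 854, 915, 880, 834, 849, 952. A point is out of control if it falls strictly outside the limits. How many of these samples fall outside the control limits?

3

Compare each point to [802, 970]: sample 1 = 737 < LCL; sample 2 = 756 < LCL; sample 5 = 992 > UCL.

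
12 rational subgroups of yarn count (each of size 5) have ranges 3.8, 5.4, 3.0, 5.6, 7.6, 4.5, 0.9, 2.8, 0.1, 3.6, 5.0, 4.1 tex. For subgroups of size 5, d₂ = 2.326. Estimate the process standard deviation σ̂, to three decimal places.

R̄ = (3.8 + 5.4 + 3.0 + 5.6 + 7.6 + 4.5 + 0.9 + 2.8 + 0.1 + 3.6 + 5.0 + 4.1) / 12 = 3.8667
σ̂ = R̄ / d₂ = 3.8667 / 2.326 = 1.6624

1.662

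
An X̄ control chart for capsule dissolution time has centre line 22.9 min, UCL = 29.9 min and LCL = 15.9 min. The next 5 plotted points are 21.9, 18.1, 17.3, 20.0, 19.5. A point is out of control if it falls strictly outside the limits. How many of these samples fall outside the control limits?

All 5 points lie within [15.9, 29.9].

0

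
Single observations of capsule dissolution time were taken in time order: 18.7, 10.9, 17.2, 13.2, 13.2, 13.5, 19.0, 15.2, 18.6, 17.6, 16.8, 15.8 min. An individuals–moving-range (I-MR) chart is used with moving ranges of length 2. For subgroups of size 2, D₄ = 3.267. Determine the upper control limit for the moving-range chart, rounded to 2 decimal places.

Moving ranges: 7.8, 6.3, 4.0, 0.0, 0.3, 5.5, 3.8, 3.4, 1.0, 0.8, 1.0; M̄R̄ = 33.9000 / 11 = 3.0818
UCL_MR = D₄·M̄R̄ = 3.267 × 3.0818 = 10.0683

10.07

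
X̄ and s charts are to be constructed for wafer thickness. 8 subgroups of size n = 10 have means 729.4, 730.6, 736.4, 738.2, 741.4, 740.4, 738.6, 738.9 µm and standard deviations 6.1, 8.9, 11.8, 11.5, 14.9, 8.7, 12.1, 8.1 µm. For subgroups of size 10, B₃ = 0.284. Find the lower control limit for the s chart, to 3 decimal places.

2.915

s̄ = (6.1 + 8.9 + 11.8 + 11.5 + 14.9 + 8.7 + 12.1 + 8.1) / 8 = 10.2625
LCL_s = B₃·s̄ = 0.284 × 10.2625 = 2.9145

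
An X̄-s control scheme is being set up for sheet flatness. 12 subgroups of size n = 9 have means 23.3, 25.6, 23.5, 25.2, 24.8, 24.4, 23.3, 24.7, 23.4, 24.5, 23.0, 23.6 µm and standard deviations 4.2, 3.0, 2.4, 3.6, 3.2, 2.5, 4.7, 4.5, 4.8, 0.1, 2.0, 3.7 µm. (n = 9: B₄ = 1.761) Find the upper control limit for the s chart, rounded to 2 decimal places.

s̄ = (4.2 + 3.0 + 2.4 + 3.6 + 3.2 + 2.5 + 4.7 + 4.5 + 4.8 + 0.1 + 2.0 + 3.7) / 12 = 3.2250
UCL_s = B₄·s̄ = 1.761 × 3.2250 = 5.6792

5.68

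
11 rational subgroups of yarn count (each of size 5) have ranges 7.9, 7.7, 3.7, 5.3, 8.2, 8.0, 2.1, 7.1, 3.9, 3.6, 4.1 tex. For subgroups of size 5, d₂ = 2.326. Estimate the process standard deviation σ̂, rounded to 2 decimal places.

R̄ = (7.9 + 7.7 + 3.7 + 5.3 + 8.2 + 8.0 + 2.1 + 7.1 + 3.9 + 3.6 + 4.1) / 11 = 5.6000
σ̂ = R̄ / d₂ = 5.6000 / 2.326 = 2.4076

2.41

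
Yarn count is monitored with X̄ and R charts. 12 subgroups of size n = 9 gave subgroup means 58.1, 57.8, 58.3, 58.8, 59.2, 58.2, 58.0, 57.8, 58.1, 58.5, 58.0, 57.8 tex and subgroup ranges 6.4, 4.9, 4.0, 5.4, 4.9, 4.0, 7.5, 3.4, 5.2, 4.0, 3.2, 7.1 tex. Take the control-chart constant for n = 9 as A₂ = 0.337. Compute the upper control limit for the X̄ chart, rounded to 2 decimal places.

59.90

X̄̄ = (58.1 + 57.8 + 58.3 + 58.8 + 59.2 + 58.2 + 58.0 + 57.8 + 58.1 + 58.5 + 58.0 + 57.8) / 12 = 698.6000 / 12 = 58.2167
R̄ = (6.4 + 4.9 + 4.0 + 5.4 + 4.9 + 4.0 + 7.5 + 3.4 + 5.2 + 4.0 + 3.2 + 7.1) / 12 = 60.0000 / 12 = 5.0000
UCL = X̄̄ + A₂·R̄ = 58.2167 + 0.337 × 5.0000 = 59.9017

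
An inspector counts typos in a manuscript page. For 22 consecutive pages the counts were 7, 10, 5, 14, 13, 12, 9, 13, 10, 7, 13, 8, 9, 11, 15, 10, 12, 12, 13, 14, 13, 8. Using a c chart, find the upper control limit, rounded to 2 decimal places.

c̄ = (7 + 10 + 5 + 14 + 13 + 12 + 9 + 13 + 10 + 7 + 13 + 8 + 9 + 11 + 15 + 10 + 12 + 12 + 13 + 14 + 13 + 8) / 22 = 238 / 22 = 10.8182
UCL = c̄ + 3√c̄ = 10.8182 + 3 × √10.8182 = 10.8182 + 3 × 3.2891 = 20.6855

20.69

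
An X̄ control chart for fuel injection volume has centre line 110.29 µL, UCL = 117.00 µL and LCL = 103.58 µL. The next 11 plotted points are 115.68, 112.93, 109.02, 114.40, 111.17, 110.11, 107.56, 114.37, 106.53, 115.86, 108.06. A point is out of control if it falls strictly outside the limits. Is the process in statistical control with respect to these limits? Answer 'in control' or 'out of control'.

in control

All 11 points lie within [103.58, 117.00].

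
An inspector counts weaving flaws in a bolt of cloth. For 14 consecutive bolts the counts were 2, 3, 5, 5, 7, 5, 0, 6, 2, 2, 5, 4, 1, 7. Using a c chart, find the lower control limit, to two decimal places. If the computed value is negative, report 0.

0.00

c̄ = (2 + 3 + 5 + 5 + 7 + 5 + 0 + 6 + 2 + 2 + 5 + 4 + 1 + 7) / 14 = 54 / 14 = 3.8571
LCL = c̄ − 3√c̄ = 3.8571 − 3 × 1.9640 = -2.0347 → 0 (cannot be negative)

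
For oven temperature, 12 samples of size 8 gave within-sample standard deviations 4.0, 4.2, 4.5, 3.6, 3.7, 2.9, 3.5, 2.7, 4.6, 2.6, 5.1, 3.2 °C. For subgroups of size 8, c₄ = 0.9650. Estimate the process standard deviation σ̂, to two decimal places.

3.85

s̄ = (4.0 + 4.2 + 4.5 + 3.6 + 3.7 + 2.9 + 3.5 + 2.7 + 4.6 + 2.6 + 5.1 + 3.2) / 12 = 3.7167
σ̂ = s̄ / c₄ = 3.7167 / 0.9650 = 3.8515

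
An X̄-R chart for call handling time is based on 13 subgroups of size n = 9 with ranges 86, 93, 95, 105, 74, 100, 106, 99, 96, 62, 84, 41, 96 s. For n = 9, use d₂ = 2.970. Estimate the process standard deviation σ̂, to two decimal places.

R̄ = (86 + 93 + 95 + 105 + 74 + 100 + 106 + 99 + 96 + 62 + 84 + 41 + 96) / 13 = 87.4615
σ̂ = R̄ / d₂ = 87.4615 / 2.970 = 29.4483

29.45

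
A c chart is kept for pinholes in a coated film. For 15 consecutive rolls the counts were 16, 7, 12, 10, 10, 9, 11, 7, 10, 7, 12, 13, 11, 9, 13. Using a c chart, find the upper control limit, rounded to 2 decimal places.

20.17

c̄ = (16 + 7 + 12 + 10 + 10 + 9 + 11 + 7 + 10 + 7 + 12 + 13 + 11 + 9 + 13) / 15 = 157 / 15 = 10.4667
UCL = c̄ + 3√c̄ = 10.4667 + 3 × √10.4667 = 10.4667 + 3 × 3.2352 = 20.1723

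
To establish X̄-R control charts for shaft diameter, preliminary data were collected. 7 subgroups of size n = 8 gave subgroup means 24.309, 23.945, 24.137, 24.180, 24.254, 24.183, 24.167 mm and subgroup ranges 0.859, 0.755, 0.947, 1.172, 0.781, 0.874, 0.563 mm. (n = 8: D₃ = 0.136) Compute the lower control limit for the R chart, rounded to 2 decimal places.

R̄ = (0.859 + 0.755 + 0.947 + 1.172 + 0.781 + 0.874 + 0.563) / 7 = 5.9510 / 7 = 0.8501
LCL_R = D₃·R̄ = 0.136 × 0.8501 = 0.1156

0.12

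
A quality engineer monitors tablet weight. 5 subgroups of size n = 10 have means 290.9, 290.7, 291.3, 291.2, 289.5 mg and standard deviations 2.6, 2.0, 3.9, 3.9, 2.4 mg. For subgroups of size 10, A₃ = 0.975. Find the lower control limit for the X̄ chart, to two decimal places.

287.83

X̄̄ = (290.9 + 290.7 + 291.3 + 291.2 + 289.5) / 5 = 290.7200
s̄ = (2.6 + 2.0 + 3.9 + 3.9 + 2.4) / 5 = 2.9600
LCL = X̄̄ − A₃·s̄ = 290.7200 − 0.975 × 2.9600 = 287.8340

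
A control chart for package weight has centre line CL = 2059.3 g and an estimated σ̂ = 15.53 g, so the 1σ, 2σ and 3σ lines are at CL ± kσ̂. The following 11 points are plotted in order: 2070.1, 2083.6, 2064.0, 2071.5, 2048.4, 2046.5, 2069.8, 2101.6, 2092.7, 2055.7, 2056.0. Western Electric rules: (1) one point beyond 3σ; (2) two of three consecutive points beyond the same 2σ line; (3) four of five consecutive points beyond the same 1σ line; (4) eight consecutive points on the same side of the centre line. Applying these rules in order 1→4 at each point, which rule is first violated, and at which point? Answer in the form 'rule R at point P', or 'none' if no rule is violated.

Zone of each point (C = within 1σ̂, B = 1σ̂–2σ̂, A = 2σ̂–3σ̂, * = beyond 3σ̂; sign = side of CL): 1:+C, 2:+B, 3:+C, 4:+C, 5:-C, 6:-C, 7:+C, 8:+A, 9:+A, 10:-C, 11:-C
Rule 2 (two of three consecutive points beyond the same 2σ limit) is satisfied at point 9.

rule 2 at point 9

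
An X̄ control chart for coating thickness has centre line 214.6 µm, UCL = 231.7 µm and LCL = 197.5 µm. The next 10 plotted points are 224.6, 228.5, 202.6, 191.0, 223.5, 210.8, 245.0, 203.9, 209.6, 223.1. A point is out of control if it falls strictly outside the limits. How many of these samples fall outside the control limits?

Compare each point to [197.5, 231.7]: sample 4 = 191.0 < LCL; sample 7 = 245.0 > UCL.

2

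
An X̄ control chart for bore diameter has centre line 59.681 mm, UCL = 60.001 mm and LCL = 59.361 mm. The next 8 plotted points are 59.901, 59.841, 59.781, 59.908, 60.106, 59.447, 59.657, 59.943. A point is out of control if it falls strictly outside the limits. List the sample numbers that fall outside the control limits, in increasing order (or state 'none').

5

Compare each point to [59.361, 60.001]: sample 5 = 60.106 > UCL.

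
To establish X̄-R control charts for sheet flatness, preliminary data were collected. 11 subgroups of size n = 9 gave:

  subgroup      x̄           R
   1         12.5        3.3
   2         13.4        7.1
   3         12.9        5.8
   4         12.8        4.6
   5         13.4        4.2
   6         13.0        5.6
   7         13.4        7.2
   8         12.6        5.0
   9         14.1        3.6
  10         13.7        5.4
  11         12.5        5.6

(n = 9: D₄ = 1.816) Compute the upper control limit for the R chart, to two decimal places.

9.48

R̄ = (3.3 + 7.1 + 5.8 + 4.6 + 4.2 + 5.6 + 7.2 + 5.0 + 3.6 + 5.4 + 5.6) / 11 = 57.4000 / 11 = 5.2182
UCL_R = D₄·R̄ = 1.816 × 5.2182 = 9.4762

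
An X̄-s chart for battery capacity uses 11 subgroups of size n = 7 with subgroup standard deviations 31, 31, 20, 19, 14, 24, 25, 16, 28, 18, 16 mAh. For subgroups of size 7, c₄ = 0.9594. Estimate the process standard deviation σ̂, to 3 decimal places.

s̄ = (31 + 31 + 20 + 19 + 14 + 24 + 25 + 16 + 28 + 18 + 16) / 11 = 22.0000
σ̂ = s̄ / c₄ = 22.0000 / 0.9594 = 22.9310

22.931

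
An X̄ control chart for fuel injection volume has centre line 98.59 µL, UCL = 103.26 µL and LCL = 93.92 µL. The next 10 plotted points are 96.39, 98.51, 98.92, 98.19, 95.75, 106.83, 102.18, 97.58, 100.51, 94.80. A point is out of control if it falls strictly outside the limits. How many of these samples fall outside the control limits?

1

Compare each point to [93.92, 103.26]: sample 6 = 106.83 > UCL.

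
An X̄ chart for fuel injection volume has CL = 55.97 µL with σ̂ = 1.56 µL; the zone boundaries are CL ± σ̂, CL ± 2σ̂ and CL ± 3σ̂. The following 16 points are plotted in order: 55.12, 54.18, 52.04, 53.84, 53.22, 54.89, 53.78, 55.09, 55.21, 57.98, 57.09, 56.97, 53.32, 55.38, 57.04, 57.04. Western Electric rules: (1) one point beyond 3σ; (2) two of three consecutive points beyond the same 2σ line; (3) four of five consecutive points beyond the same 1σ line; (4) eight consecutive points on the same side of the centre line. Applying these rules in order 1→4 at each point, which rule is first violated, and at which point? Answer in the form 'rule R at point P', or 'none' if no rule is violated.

rule 3 at point 5

Zone of each point (C = within 1σ̂, B = 1σ̂–2σ̂, A = 2σ̂–3σ̂, * = beyond 3σ̂; sign = side of CL): 1:-C, 2:-B, 3:-A, 4:-B, 5:-B, 6:-C, 7:-B, 8:-C, 9:-C, 10:+B, 11:+C, 12:+C, 13:-B, 14:-C, 15:+C, 16:+C
Rule 3 (four of five consecutive points beyond the same 1σ limit) is satisfied at point 5.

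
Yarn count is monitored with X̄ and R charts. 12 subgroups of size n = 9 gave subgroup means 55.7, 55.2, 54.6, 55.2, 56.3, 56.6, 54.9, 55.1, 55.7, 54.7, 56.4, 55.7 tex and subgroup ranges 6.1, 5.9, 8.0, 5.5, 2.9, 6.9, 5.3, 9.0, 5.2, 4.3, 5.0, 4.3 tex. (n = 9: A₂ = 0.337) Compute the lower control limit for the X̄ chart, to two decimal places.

53.59

X̄̄ = (55.7 + 55.2 + 54.6 + 55.2 + 56.3 + 56.6 + 54.9 + 55.1 + 55.7 + 54.7 + 56.4 + 55.7) / 12 = 666.1000 / 12 = 55.5083
R̄ = (6.1 + 5.9 + 8.0 + 5.5 + 2.9 + 6.9 + 5.3 + 9.0 + 5.2 + 4.3 + 5.0 + 4.3) / 12 = 68.4000 / 12 = 5.7000
LCL = X̄̄ − A₂·R̄ = 55.5083 − 0.337 × 5.7000 = 53.5874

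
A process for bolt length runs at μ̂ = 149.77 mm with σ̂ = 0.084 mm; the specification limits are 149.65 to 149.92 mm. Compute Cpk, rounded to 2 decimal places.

0.48

Cpu = (USL − μ̂) / (3σ̂) = (149.92 − 149.77) / (3 × 0.084) = 0.5952; Cpl = (μ̂ − LSL) / (3σ̂) = (149.77 − 149.65) / (3 × 0.084) = 0.4762; Cpk = min(Cpu, Cpl) = 0.4762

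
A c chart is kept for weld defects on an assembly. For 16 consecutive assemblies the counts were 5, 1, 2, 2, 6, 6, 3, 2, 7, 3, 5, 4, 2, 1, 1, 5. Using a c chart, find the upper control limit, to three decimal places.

9.000

c̄ = (5 + 1 + 2 + 2 + 6 + 6 + 3 + 2 + 7 + 3 + 5 + 4 + 2 + 1 + 1 + 5) / 16 = 55 / 16 = 3.4375
UCL = c̄ + 3√c̄ = 3.4375 + 3 × √3.4375 = 3.4375 + 3 × 1.8540 = 8.9996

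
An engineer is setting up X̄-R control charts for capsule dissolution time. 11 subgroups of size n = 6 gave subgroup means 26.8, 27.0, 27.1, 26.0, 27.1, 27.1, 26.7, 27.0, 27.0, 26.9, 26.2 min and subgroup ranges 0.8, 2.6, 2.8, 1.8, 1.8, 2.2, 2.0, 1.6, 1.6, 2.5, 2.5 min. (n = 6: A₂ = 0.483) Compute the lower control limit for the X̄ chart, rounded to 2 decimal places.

25.83

X̄̄ = (26.8 + 27.0 + 27.1 + 26.0 + 27.1 + 27.1 + 26.7 + 27.0 + 27.0 + 26.9 + 26.2) / 11 = 294.9000 / 11 = 26.8091
R̄ = (0.8 + 2.6 + 2.8 + 1.8 + 1.8 + 2.2 + 2.0 + 1.6 + 1.6 + 2.5 + 2.5) / 11 = 22.2000 / 11 = 2.0182
LCL = X̄̄ − A₂·R̄ = 26.8091 − 0.483 × 2.0182 = 25.8343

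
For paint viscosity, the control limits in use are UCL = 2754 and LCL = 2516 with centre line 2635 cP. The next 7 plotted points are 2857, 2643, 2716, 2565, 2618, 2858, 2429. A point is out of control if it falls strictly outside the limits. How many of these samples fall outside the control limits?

3

Compare each point to [2516, 2754]: sample 1 = 2857 > UCL; sample 6 = 2858 > UCL; sample 7 = 2429 < LCL.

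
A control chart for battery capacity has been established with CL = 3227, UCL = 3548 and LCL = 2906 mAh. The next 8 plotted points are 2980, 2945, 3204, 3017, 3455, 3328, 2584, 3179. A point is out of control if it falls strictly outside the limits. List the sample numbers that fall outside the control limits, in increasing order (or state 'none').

Compare each point to [2906, 3548]: sample 7 = 2584 < LCL.

7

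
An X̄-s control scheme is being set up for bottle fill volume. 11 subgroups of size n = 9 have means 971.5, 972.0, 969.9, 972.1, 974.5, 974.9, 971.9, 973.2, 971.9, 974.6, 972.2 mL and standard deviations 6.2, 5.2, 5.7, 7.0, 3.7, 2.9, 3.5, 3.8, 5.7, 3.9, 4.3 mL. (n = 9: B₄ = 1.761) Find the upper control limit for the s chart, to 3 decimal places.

s̄ = (6.2 + 5.2 + 5.7 + 7.0 + 3.7 + 2.9 + 3.5 + 3.8 + 5.7 + 3.9 + 4.3) / 11 = 4.7182
UCL_s = B₄·s̄ = 1.761 × 4.7182 = 8.3087

8.309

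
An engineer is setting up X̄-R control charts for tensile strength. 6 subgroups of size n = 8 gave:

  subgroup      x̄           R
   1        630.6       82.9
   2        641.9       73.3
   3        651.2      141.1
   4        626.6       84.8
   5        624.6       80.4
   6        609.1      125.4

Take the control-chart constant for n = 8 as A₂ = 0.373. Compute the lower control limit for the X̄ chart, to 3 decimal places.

594.119

X̄̄ = (630.6 + 641.9 + 651.2 + 626.6 + 624.6 + 609.1) / 6 = 3784.0000 / 6 = 630.6667
R̄ = (82.9 + 73.3 + 141.1 + 84.8 + 80.4 + 125.4) / 6 = 587.9000 / 6 = 97.9833
LCL = X̄̄ − A₂·R̄ = 630.6667 − 0.373 × 97.9833 = 594.1189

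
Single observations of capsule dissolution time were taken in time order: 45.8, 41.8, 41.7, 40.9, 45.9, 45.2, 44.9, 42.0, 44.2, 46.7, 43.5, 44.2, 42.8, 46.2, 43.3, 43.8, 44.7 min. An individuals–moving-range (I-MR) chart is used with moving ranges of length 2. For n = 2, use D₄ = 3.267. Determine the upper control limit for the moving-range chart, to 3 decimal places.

6.432

Moving ranges: 4.0, 0.1, 0.8, 5.0, 0.7, 0.3, 2.9, 2.2, 2.5, 3.2, 0.7, 1.4, 3.4, 2.9, 0.5, 0.9; M̄R̄ = 31.5000 / 16 = 1.9688
UCL_MR = D₄·M̄R̄ = 3.267 × 1.9688 = 6.4319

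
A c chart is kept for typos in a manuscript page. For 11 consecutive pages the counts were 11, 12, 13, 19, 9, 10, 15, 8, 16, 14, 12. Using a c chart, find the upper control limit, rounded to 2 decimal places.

23.30

c̄ = (11 + 12 + 13 + 19 + 9 + 10 + 15 + 8 + 16 + 14 + 12) / 11 = 139 / 11 = 12.6364
UCL = c̄ + 3√c̄ = 12.6364 + 3 × √12.6364 = 12.6364 + 3 × 3.5548 = 23.3007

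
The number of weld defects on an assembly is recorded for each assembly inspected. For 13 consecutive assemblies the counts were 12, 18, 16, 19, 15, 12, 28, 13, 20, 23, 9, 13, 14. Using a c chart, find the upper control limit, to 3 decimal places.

c̄ = (12 + 18 + 16 + 19 + 15 + 12 + 28 + 13 + 20 + 23 + 9 + 13 + 14) / 13 = 212 / 13 = 16.3077
UCL = c̄ + 3√c̄ = 16.3077 + 3 × √16.3077 = 16.3077 + 3 × 4.0383 = 28.4225

28.423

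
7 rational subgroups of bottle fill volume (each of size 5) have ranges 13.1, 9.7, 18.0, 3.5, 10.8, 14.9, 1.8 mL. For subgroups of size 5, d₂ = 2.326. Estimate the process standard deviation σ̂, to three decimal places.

4.410

R̄ = (13.1 + 9.7 + 18.0 + 3.5 + 10.8 + 14.9 + 1.8) / 7 = 10.2571
σ̂ = R̄ / d₂ = 10.2571 / 2.326 = 4.4098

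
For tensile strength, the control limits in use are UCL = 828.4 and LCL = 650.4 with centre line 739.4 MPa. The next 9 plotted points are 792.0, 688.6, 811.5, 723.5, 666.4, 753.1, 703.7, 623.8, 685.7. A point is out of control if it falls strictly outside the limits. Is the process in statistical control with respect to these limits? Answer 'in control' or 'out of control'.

Compare each point to [650.4, 828.4]: sample 8 = 623.8 < LCL.

out of control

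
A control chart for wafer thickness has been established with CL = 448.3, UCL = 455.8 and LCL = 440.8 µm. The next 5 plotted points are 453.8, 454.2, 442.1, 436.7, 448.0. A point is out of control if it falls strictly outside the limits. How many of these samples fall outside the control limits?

1

Compare each point to [440.8, 455.8]: sample 4 = 436.7 < LCL.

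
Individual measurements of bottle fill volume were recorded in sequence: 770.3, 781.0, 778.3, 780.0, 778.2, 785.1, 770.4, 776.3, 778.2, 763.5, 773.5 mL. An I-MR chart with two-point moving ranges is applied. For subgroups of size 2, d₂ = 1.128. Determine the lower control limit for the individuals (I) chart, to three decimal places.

X̄ = (770.3 + 781.0 + 778.3 + 780.0 + 778.2 + 785.1 + 770.4 + 776.3 + 778.2 + 763.5 + 773.5) / 11 = 775.8909
Moving ranges: 10.7, 2.7, 1.7, 1.8, 6.9, 14.7, 5.9, 1.9, 14.7, 10.0; M̄R̄ = 71.0000 / 10 = 7.1000
LCL = X̄ − 3·M̄R̄/d₂ = 775.8909 − 3 × 7.1000 / 1.128 = 757.0079

757.008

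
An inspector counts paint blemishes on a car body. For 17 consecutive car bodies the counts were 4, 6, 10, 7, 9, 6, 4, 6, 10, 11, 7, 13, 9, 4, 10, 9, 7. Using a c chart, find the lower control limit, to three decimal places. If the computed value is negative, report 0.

0.000

c̄ = (4 + 6 + 10 + 7 + 9 + 6 + 4 + 6 + 10 + 11 + 7 + 13 + 9 + 4 + 10 + 9 + 7) / 17 = 132 / 17 = 7.7647
LCL = c̄ − 3√c̄ = 7.7647 − 3 × 2.7865 = -0.5949 → 0 (cannot be negative)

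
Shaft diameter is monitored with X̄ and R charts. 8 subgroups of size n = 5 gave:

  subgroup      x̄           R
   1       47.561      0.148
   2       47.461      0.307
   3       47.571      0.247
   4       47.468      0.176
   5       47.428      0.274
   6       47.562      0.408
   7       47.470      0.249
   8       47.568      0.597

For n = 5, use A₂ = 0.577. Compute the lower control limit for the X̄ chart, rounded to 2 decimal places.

X̄̄ = (47.561 + 47.461 + 47.571 + 47.468 + 47.428 + 47.562 + 47.470 + 47.568) / 8 = 380.0890 / 8 = 47.5111
R̄ = (0.148 + 0.307 + 0.247 + 0.176 + 0.274 + 0.408 + 0.249 + 0.597) / 8 = 2.4060 / 8 = 0.3008
LCL = X̄̄ − A₂·R̄ = 47.5111 − 0.577 × 0.3008 = 47.3376

47.34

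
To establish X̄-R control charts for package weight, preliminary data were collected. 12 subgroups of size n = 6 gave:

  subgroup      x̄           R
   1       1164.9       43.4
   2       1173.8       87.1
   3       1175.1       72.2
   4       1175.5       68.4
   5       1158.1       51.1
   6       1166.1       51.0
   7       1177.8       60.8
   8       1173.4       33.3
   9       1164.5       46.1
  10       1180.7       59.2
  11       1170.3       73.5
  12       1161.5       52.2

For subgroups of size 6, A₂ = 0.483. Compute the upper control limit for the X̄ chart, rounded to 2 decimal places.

1198.25

X̄̄ = (1164.9 + 1173.8 + 1175.1 + 1175.5 + 1158.1 + 1166.1 + 1177.8 + 1173.4 + 1164.5 + 1180.7 + 1170.3 + 1161.5) / 12 = 14041.7000 / 12 = 1170.1417
R̄ = (43.4 + 87.1 + 72.2 + 68.4 + 51.1 + 51.0 + 60.8 + 33.3 + 46.1 + 59.2 + 73.5 + 52.2) / 12 = 698.3000 / 12 = 58.1917
UCL = X̄̄ + A₂·R̄ = 1170.1417 + 0.483 × 58.1917 = 1198.2482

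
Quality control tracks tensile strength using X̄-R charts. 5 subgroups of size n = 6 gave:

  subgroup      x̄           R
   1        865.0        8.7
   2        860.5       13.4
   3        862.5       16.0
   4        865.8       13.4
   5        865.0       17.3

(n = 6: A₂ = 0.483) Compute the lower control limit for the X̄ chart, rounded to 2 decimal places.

X̄̄ = (865.0 + 860.5 + 862.5 + 865.8 + 865.0) / 5 = 4318.8000 / 5 = 863.7600
R̄ = (8.7 + 13.4 + 16.0 + 13.4 + 17.3) / 5 = 68.8000 / 5 = 13.7600
LCL = X̄̄ − A₂·R̄ = 863.7600 − 0.483 × 13.7600 = 857.1139

857.11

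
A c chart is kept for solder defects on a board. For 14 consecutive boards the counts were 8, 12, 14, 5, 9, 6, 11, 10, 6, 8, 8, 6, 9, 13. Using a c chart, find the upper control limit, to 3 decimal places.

c̄ = (8 + 12 + 14 + 5 + 9 + 6 + 11 + 10 + 6 + 8 + 8 + 6 + 9 + 13) / 14 = 125 / 14 = 8.9286
UCL = c̄ + 3√c̄ = 8.9286 + 3 × √8.9286 = 8.9286 + 3 × 2.9881 = 17.8928

17.893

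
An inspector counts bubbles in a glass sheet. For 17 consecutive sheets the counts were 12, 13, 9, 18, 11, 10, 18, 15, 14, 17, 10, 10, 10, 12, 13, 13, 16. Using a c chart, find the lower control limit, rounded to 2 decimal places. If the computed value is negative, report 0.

c̄ = (12 + 13 + 9 + 18 + 11 + 10 + 18 + 15 + 14 + 17 + 10 + 10 + 10 + 12 + 13 + 13 + 16) / 17 = 221 / 17 = 13.0000
LCL = c̄ − 3√c̄ = 13.0000 − 3 × 3.6056 = 2.1833

2.18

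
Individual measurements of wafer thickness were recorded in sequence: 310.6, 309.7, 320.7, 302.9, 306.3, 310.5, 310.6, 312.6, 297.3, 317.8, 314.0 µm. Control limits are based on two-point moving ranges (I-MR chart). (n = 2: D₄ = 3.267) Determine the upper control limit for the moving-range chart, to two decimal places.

Moving ranges: 0.9, 11.0, 17.8, 3.4, 4.2, 0.1, 2.0, 15.3, 20.5, 3.8; M̄R̄ = 79.0000 / 10 = 7.9000
UCL_MR = D₄·M̄R̄ = 3.267 × 7.9000 = 25.8093

25.81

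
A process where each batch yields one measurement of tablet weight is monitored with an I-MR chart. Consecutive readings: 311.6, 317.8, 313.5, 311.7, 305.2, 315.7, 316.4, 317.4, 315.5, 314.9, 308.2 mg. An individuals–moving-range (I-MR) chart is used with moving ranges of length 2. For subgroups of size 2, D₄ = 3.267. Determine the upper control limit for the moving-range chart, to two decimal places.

Moving ranges: 6.2, 4.3, 1.8, 6.5, 10.5, 0.7, 1.0, 1.9, 0.6, 6.7; M̄R̄ = 40.2000 / 10 = 4.0200
UCL_MR = D₄·M̄R̄ = 3.267 × 4.0200 = 13.1333

13.13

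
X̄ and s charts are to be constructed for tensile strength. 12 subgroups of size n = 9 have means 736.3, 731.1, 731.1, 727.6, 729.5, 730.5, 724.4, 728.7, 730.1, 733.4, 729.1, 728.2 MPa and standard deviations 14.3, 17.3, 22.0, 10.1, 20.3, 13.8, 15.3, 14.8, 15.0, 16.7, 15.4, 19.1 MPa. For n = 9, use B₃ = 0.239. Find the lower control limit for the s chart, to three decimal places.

s̄ = (14.3 + 17.3 + 22.0 + 10.1 + 20.3 + 13.8 + 15.3 + 14.8 + 15.0 + 16.7 + 15.4 + 19.1) / 12 = 16.1750
LCL_s = B₃·s̄ = 0.239 × 16.1750 = 3.8658

3.866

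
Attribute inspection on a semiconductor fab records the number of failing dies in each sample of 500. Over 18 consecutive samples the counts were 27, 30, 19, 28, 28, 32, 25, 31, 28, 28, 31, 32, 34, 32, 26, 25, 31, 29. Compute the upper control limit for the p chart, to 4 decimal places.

p̄ = Σdᵢ / (k·n) = 516 / (18 × 500) = 0.05733
UCL = p̄ + 3·√(p̄(1−p̄)/n) = 0.05733 + 3 × √(0.05733×0.94267/500) = 0.05733 + 3 × 0.01040 = 0.08852

0.0885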